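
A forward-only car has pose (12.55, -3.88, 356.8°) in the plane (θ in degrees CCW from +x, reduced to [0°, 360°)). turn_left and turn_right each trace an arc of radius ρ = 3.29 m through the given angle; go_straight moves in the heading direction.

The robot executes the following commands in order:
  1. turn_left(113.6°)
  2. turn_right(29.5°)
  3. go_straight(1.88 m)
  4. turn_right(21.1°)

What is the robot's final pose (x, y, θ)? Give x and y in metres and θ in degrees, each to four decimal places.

set_pose: (x, y, θ) = (12.5500, -3.8800, 356.8000°), ρ = 3.29
turn_left(113.6°): centre at ρ to the left, rotate +113.6° → (15.8173, 0.5517, 470.4000° ≡ 110.4000°)
turn_right(29.5°): centre at ρ to the right, rotate −29.5° → (15.6524, 2.2188, 80.9000°)
go_straight(1.88): x += 1.88·cos θ, y += 1.88·sin θ → (15.9497, 4.0752, 80.9000°)
turn_right(21.1°): centre at ρ to the right, rotate −21.1° → (16.3548, 5.2097, 59.8000°)

(16.3548, 5.2097, 59.8000°)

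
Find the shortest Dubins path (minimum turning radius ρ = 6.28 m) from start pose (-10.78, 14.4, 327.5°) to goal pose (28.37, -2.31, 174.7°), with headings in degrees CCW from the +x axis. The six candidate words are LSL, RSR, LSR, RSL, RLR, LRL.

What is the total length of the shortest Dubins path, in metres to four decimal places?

60.3668 m

Let ψ = atan2(Δy, Δx) = atan2(-16.71, 39.15) = -23.1138° be the start→goal bearing.
Normalize: d = |goal − start| / ρ = 42.566966/6.28 = 6.778179, α = (θ_start − ψ) mod 360° = 350.6138° = 6.119364 rad, β = (θ_goal − ψ) mod 360° = 197.8138° = 3.452501 rad.
Common terms: sin α = -0.163089, cos α = 0.986611, sin β = -0.305924, cos β = -0.952056, cos(α−β) = -0.889416, d² = 45.943715. Work in radians in the unit-radius frame; every candidate has L = ρ·(t + p + q).
LSL: p² = 2 + d² − 2cos(α−β) + 2d(sin α − sin β) = 51.658867; p = √p² = 7.187410; φ = atan2(cos β − cos α, d + sin α − sin β) = -0.273114 rad; t = (φ − α) mod 2π = 6.173893 rad, q = (β − φ) mod 2π = 3.725615 rad → L = 6.28·(6.173893 + 7.187410 + 3.725615) = 6.28·17.086918 = 107.305844 m
RSR: p² = 2 + d² − 2cos(α−β) + 2d(sin β − sin α) = 47.786228; p = √p² = 6.912758; φ = atan2(cos α − cos β, d − sin α + sin β) = 0.284261 rad; t = (α − φ) mod 2π = 5.835104 rad, q = (φ − β) mod 2π = 3.114944 rad → L = 6.28·(5.835104 + 6.912758 + 3.114944) = 6.28·15.862807 = 99.618427 m
LSR: p² = d² − 2 + 2cos(α−β) + 2d(sin α + sin β) = 35.806774; p = √p² = 5.983876; φ = atan2(−cos α − cos β, d + sin α + sin β) − atan2(−2, p) = 0.317082 rad; t = (φ − α) mod 2π = 0.480903 rad, q = (φ − β) mod 2π = 3.147766 rad → L = 6.28·(0.480903 + 5.983876 + 3.147766) = 6.28·9.612544 = 60.366779 m
RSL: p² = d² − 2 + 2cos(α−β) − 2d(sin α + sin β) = 48.522990; p = √p² = 6.965845; φ = atan2(cos α + cos β, d − sin α − sin β) − atan2(2, p) = -0.274826 rad; t = (α − φ) mod 2π = 0.111005 rad, q = (β − φ) mod 2π = 3.727328 rad → L = 6.28·(0.111005 + 6.965845 + 3.727328) = 6.28·10.804178 = 67.850236 m
RLR: c = (6 − d² + 2cos(α−β) + 2d(sin α − sin β))/8 = -4.973279, |c| > 1 → infeasible
LRL: c = (6 − d² + 2cos(α−β) − 2d(sin α − sin β))/8 = -5.457358, |c| > 1 → infeasible
Shortest: LSR with L = 60.366779 m ≈ 60.3668 m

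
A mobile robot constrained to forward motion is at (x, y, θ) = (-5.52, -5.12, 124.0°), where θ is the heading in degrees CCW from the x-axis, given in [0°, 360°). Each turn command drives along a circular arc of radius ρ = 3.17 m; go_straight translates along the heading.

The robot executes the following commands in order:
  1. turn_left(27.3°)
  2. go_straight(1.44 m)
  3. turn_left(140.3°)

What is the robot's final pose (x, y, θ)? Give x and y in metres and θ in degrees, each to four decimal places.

(-12.3585, -7.3681, 291.6000°)

set_pose: (x, y, θ) = (-5.5200, -5.1200, 124.0000°), ρ = 3.17
turn_left(27.3°): centre at ρ to the left, rotate +27.3° → (-6.6257, -4.1121, 151.3000°)
go_straight(1.44): x += 1.44·cos θ, y += 1.44·sin θ → (-7.8888, -3.4206, 151.3000°)
turn_left(140.3°): centre at ρ to the left, rotate +140.3° → (-12.3585, -7.3681, 291.6000°)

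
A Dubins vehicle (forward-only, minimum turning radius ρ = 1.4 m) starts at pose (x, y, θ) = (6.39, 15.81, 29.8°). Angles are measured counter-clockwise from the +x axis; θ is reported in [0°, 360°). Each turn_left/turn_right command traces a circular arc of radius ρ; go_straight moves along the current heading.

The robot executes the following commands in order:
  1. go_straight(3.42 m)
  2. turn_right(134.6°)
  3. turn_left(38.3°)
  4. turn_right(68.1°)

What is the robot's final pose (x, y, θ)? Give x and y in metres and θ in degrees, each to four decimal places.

set_pose: (x, y, θ) = (6.3900, 15.8100, 29.8000°), ρ = 1.4
go_straight(3.42): x += 3.42·cos θ, y += 3.42·sin θ → (9.3578, 17.5097, 29.8000°)
turn_right(134.6°): centre at ρ to the right, rotate −134.6° → (11.4071, 15.9372, -104.8000° ≡ 255.2000°)
turn_left(38.3°): centre at ρ to the left, rotate +38.3° → (11.4767, 15.0213, 293.5000°)
turn_right(68.1°): centre at ρ to the right, rotate −68.1° → (11.1897, 13.4800, 225.4000°)

(11.1897, 13.4800, 225.4000°)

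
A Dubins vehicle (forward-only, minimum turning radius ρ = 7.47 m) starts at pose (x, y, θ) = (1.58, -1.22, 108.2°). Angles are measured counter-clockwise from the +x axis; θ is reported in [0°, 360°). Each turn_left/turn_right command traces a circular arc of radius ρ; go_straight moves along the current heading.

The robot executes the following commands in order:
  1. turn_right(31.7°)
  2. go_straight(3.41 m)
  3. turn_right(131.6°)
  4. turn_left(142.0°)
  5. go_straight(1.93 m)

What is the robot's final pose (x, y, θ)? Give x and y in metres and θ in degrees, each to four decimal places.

set_pose: (x, y, θ) = (1.5800, -1.2200, 108.2000°), ρ = 7.47
turn_right(31.7°): centre at ρ to the right, rotate −31.7° → (1.4127, 2.8570, 76.5000°)
go_straight(3.41): x += 3.41·cos θ, y += 3.41·sin θ → (2.2087, 6.1728, 76.5000°)
turn_right(131.6°): centre at ρ to the right, rotate −131.6° → (15.5989, 8.7029, -55.1000° ≡ 304.9000°)
turn_left(142.0°): centre at ρ to the left, rotate +142.0° → (29.1845, 12.5728, 446.9000° ≡ 86.9000°)
go_straight(1.93): x += 1.93·cos θ, y += 1.93·sin θ → (29.2888, 14.5000, 86.9000°)

(29.2888, 14.5000, 86.9000°)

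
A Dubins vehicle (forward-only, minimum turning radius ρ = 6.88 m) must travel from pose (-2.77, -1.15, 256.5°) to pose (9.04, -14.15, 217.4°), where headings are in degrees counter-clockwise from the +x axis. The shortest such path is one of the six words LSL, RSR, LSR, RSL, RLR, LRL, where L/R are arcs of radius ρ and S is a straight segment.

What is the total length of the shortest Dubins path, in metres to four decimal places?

Let ψ = atan2(Δy, Δx) = atan2(-13.00, 11.81) = -47.7461° be the start→goal bearing.
Normalize: d = |goal − start| / ρ = 17.563488/6.88 = 2.552833, α = (θ_start − ψ) mod 360° = 304.2461° = 5.310095 rad, β = (θ_goal − ψ) mod 360° = 265.1461° = 4.627672 rad.
Common terms: sin α = -0.826628, cos α = 0.562748, sin β = -0.996414, cos β = -0.084616, cos(α−β) = 0.776046, d² = 6.516954. Work in radians in the unit-radius frame; every candidate has L = ρ·(t + p + q).
LSL: p² = 2 + d² − 2cos(α−β) + 2d(sin α − sin β) = 7.831727; p = √p² = 2.798522; φ = atan2(cos β − cos α, d + sin α − sin β) = -0.233438 rad; t = (φ − α) mod 2π = 0.739652 rad, q = (β − φ) mod 2π = 4.861110 rad → L = 6.88·(0.739652 + 2.798522 + 4.861110) = 6.88·8.399284 = 57.787073 m
RSR: p² = 2 + d² − 2cos(α−β) + 2d(sin β − sin α) = 6.097995; p = √p² = 2.469412; φ = atan2(cos α − cos β, d − sin α + sin β) = 0.265253 rad; t = (α − φ) mod 2π = 5.044843 rad, q = (φ − β) mod 2π = 1.920766 rad → L = 6.88·(5.044843 + 2.469412 + 1.920766) = 6.88·9.435021 = 64.912943 m
LSR: p² = d² − 2 + 2cos(α−β) + 2d(sin α + sin β) = -3.238796 < 0 → infeasible
RSL: p² = d² − 2 + 2cos(α−β) − 2d(sin α + sin β) = 15.376889; p = √p² = 3.921338; φ = atan2(cos α + cos β, d − sin α − sin β) − atan2(2, p) = -0.362806 rad; t = (α − φ) mod 2π = 5.672901 rad, q = (β − φ) mod 2π = 4.990477 rad → L = 6.88·(5.672901 + 3.921338 + 4.990477) = 6.88·14.584716 = 100.342847 m
RLR: c = (6 − d² + 2cos(α−β) + 2d(sin α − sin β))/8 = 0.237751; p = 2π − arccos c = 4.952438 rad; φ = atan2(cos α − cos β, d − sin α + sin β) = 0.265253 rad; t = (α − φ + p/2) mod 2π = 1.237877 rad, q = (α − β − t + p) mod 2π = 4.396985 rad → L = 6.88·(1.237877 + 4.952438 + 4.396985) = 6.88·10.587301 = 72.840628 m
LRL: c = (6 − d² + 2cos(α−β) − 2d(sin α − sin β))/8 = 0.021034; p = 2π − arccos c = 4.733425 rad; φ = atan2(cos β − cos α, d + sin α − sin β) = -0.233438 rad; t = (φ − α + p/2) mod 2π = 3.106364 rad, q = (β − α − t + p) mod 2π = 0.944637 rad → L = 6.88·(3.106364 + 4.733425 + 0.944637) = 6.88·8.784425 = 60.436847 m
Shortest: LSL with L = 57.787073 m ≈ 57.7871 m

57.7871 m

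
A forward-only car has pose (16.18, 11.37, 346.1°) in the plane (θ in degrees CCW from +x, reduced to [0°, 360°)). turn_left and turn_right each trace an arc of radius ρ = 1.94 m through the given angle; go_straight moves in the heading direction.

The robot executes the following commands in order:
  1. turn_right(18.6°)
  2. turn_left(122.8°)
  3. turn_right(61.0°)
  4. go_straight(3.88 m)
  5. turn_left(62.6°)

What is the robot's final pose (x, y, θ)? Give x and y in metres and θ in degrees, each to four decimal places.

(25.1024, 18.1262, 91.9000°)

set_pose: (x, y, θ) = (16.1800, 11.3700, 346.1000°), ρ = 1.94
turn_right(18.6°): centre at ρ to the right, rotate −18.6° → (16.7563, 11.1230, 327.5000°)
turn_left(122.8°): centre at ρ to the left, rotate +122.8° → (19.7387, 12.7693, 450.3000° ≡ 90.3000°)
turn_right(61.0°): centre at ρ to the right, rotate −61.0° → (20.7292, 14.4713, 29.3000°)
go_straight(3.88): x += 3.88·cos θ, y += 3.88·sin θ → (24.1129, 16.3701, 29.3000°)
turn_left(62.6°): centre at ρ to the left, rotate +62.6° → (25.1024, 18.1262, 91.9000°)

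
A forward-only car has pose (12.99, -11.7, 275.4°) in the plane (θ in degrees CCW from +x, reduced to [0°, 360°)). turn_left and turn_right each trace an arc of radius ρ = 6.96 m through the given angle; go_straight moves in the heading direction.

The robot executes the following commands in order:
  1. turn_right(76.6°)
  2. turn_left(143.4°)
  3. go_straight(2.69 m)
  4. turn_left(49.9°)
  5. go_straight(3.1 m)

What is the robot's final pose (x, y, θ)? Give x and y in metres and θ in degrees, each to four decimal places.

set_pose: (x, y, θ) = (12.9900, -11.7000, 275.4000°), ρ = 6.96
turn_right(76.6°): centre at ρ to the right, rotate −76.6° → (8.3039, -18.9437, 198.8000°)
turn_left(143.4°): centre at ρ to the left, rotate +143.4° → (8.4192, -32.1592, 342.2000°)
go_straight(2.69): x += 2.69·cos θ, y += 2.69·sin θ → (10.9804, -32.9815, 342.2000°)
turn_left(49.9°): centre at ρ to the left, rotate +49.9° → (16.8066, -32.2506, 392.1000° ≡ 32.1000°)
go_straight(3.1): x += 3.1·cos θ, y += 3.1·sin θ → (19.4327, -30.6033, 32.1000°)

(19.4327, -30.6033, 32.1000°)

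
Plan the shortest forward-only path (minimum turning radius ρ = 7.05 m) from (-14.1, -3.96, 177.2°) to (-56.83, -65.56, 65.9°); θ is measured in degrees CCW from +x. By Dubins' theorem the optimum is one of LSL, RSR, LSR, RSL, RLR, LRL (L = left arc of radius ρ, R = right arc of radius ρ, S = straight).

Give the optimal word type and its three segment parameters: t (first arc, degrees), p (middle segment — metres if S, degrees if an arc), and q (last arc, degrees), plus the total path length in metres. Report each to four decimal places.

Let ψ = atan2(Δy, Δx) = atan2(-61.60, -42.73) = -124.7478° be the start→goal bearing.
Normalize: d = |goal − start| / ρ = 74.969413/7.05 = 10.633959, α = (θ_start − ψ) mod 360° = 301.9478° = 5.269984 rad, β = (θ_goal − ψ) mod 360° = 190.6478° = 3.327433 rad.
Common terms: sin α = -0.848530, cos α = 0.529147, sin β = -0.184772, cos β = -0.982781, cos(α−β) = -0.363251, d² = 113.081090. Work in radians in the unit-radius frame; every candidate has L = ρ·(t + p + q).
LSL: p² = 2 + d² − 2cos(α−β) + 2d(sin α − sin β) = 101.690838; p = √p² = 10.084188; φ = atan2(cos β − cos α, d + sin α − sin β) = -0.150498 rad; t = (φ − α) mod 2π = 0.862703 rad, q = (β − φ) mod 2π = 3.477931 rad → L = 7.05·(0.862703 + 10.084188 + 3.477931) = 7.05·14.424821 = 101.694991 m
RSR: p² = 2 + d² − 2cos(α−β) + 2d(sin β − sin α) = 129.924348; p = √p² = 11.398436; φ = atan2(cos α − cos β, d − sin α + sin β) = 0.133036 rad; t = (α − φ) mod 2π = 5.136948 rad, q = (φ − β) mod 2π = 3.088788 rad → L = 7.05·(5.136948 + 11.398436 + 3.088788) = 7.05·19.624173 = 138.350419 m
LSR: p² = d² − 2 + 2cos(α−β) + 2d(sin α + sin β) = 88.378402; p = √p² = 9.400979; φ = atan2(−cos α − cos β, d + sin α + sin β) − atan2(−2, p) = 0.256834 rad; t = (φ − α) mod 2π = 1.270035 rad, q = (φ − β) mod 2π = 3.212587 rad → L = 7.05·(1.270035 + 9.400979 + 3.212587) = 7.05·13.883601 = 97.879385 m
RSL: p² = d² − 2 + 2cos(α−β) − 2d(sin α + sin β) = 132.330774; p = √p² = 11.503511; φ = atan2(cos α + cos β, d − sin α − sin β) − atan2(2, p) = -0.211001 rad; t = (α − φ) mod 2π = 5.480985 rad, q = (β − φ) mod 2π = 3.538433 rad → L = 7.05·(5.480985 + 11.503511 + 3.538433) = 7.05·20.522929 = 144.686651 m
RLR: c = (6 − d² + 2cos(α−β) + 2d(sin α − sin β))/8 = -15.240543, |c| > 1 → infeasible
LRL: c = (6 − d² + 2cos(α−β) − 2d(sin α − sin β))/8 = -11.711355, |c| > 1 → infeasible
Shortest: LSR with L = 97.879385 m ≈ 97.8794 m
Convert LSR to answer units (arcs ×180/π): t = 1.270035·180/π = 72.7677°, p = ρ·p = 7.05·9.400979 = 66.2769 m, q = 3.212587·180/π = 184.0677°, L = 97.8794 m.

LSR: t = 72.7677°, p = 66.2769 m, q = 184.0677°, L = 97.8794 m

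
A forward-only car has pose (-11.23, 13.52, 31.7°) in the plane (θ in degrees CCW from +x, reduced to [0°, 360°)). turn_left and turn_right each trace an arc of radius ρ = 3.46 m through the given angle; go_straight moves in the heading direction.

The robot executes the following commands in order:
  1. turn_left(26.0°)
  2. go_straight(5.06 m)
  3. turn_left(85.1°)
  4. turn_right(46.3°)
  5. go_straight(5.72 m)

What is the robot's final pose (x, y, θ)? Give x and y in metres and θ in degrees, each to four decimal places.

(-10.2458, 31.5444, 96.5000°)

set_pose: (x, y, θ) = (-11.2300, 13.5200, 31.7000°), ρ = 3.46
turn_left(26.0°): centre at ρ to the left, rotate +26.0° → (-10.1235, 14.6149, 57.7000°)
go_straight(5.06): x += 5.06·cos θ, y += 5.06·sin θ → (-7.4197, 18.8920, 57.7000°)
turn_left(85.1°): centre at ρ to the left, rotate +85.1° → (-8.2524, 23.4968, 142.8000°)
turn_right(46.3°): centre at ρ to the right, rotate −46.3° → (-9.5982, 25.8611, 96.5000°)
go_straight(5.72): x += 5.72·cos θ, y += 5.72·sin θ → (-10.2458, 31.5444, 96.5000°)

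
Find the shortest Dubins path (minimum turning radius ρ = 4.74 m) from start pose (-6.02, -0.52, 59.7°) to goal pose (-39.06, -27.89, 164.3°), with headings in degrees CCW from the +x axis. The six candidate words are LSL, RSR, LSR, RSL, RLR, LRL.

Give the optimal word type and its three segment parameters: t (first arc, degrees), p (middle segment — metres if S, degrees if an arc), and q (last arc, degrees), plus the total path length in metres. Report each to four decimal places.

Let ψ = atan2(Δy, Δx) = atan2(-27.37, -33.04) = -140.3620° be the start→goal bearing.
Normalize: d = |goal − start| / ρ = 42.904062/4.74 = 9.051490, α = (θ_start − ψ) mod 360° = 200.0620° = 3.491741 rad, β = (θ_goal − ψ) mod 360° = 304.6620° = 5.317355 rad.
Common terms: sin α = -0.343037, cos α = -0.939322, sin β = -0.822521, cos β = 0.568734, cos(α−β) = -0.252069, d² = 81.929467. Work in radians in the unit-radius frame; every candidate has L = ρ·(t + p + q).
LSL: p² = 2 + d² − 2cos(α−β) + 2d(sin α − sin β) = 93.113709; p = √p² = 9.649544; φ = atan2(cos β − cos α, d + sin α − sin β) = 0.156926 rad; t = (φ − α) mod 2π = 2.948371 rad, q = (β − φ) mod 2π = 5.160429 rad → L = 4.74·(2.948371 + 9.649544 + 5.160429) = 4.74·17.758344 = 84.174552 m
RSR: p² = 2 + d² − 2cos(α−β) + 2d(sin β − sin α) = 75.753503; p = √p² = 8.703649; φ = atan2(cos α − cos β, d − sin α + sin β) = -0.174146 rad; t = (α − φ) mod 2π = 3.665887 rad, q = (φ − β) mod 2π = 0.791684 rad → L = 4.74·(3.665887 + 8.703649 + 0.791684) = 4.74·13.161220 = 62.384182 m
LSR: p² = d² − 2 + 2cos(α−β) + 2d(sin α + sin β) = 58.325253; p = √p² = 7.637097; φ = atan2(−cos α − cos β, d + sin α + sin β) − atan2(−2, p) = 0.303087 rad; t = (φ − α) mod 2π = 3.094532 rad, q = (φ − β) mod 2π = 1.268917 rad → L = 4.74·(3.094532 + 7.637097 + 1.268917) = 4.74·12.000546 = 56.882588 m
RSL: p² = d² − 2 + 2cos(α−β) − 2d(sin α + sin β) = 100.525404; p = √p² = 10.026236; φ = atan2(cos α + cos β, d − sin α − sin β) − atan2(2, p) = -0.233148 rad; t = (α − φ) mod 2π = 3.724888 rad, q = (β − φ) mod 2π = 5.550503 rad → L = 4.74·(3.724888 + 10.026236 + 5.550503) = 4.74·19.301627 = 91.489712 m
RLR: c = (6 − d² + 2cos(α−β) + 2d(sin α − sin β))/8 = -8.469188, |c| > 1 → infeasible
LRL: c = (6 − d² + 2cos(α−β) − 2d(sin α − sin β))/8 = -10.639214, |c| > 1 → infeasible
Shortest: LSR with L = 56.882588 m ≈ 56.8826 m
Convert LSR to answer units (arcs ×180/π): t = 3.094532·180/π = 177.3036°, p = ρ·p = 4.74·7.637097 = 36.1998 m, q = 1.268917·180/π = 72.7036°, L = 56.8826 m.

LSR: t = 177.3036°, p = 36.1998 m, q = 72.7036°, L = 56.8826 m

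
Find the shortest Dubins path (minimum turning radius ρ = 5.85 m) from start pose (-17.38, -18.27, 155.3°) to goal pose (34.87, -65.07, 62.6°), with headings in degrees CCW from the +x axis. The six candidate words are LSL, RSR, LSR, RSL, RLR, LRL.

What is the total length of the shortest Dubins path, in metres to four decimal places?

Let ψ = atan2(Δy, Δx) = atan2(-46.80, 52.25) = -41.8506° be the start→goal bearing.
Normalize: d = |goal − start| / ρ = 70.144868/5.85 = 11.990576, α = (θ_start − ψ) mod 360° = 197.1506° = 3.440927 rad, β = (θ_goal − ψ) mod 360° = 104.4506° = 1.823007 rad.
Common terms: sin α = -0.294884, cos α = -0.955533, sin β = 0.968363, cos β = -0.249545, cos(α−β) = -0.047106, d² = 143.773906. Work in radians in the unit-radius frame; every candidate has L = ρ·(t + p + q).
LSL: p² = 2 + d² − 2cos(α−β) + 2d(sin α − sin β) = 115.573988; p = √p² = 10.750534; φ = atan2(cos β − cos α, d + sin α − sin β) = 0.065717 rad; t = (φ − α) mod 2π = 2.907975 rad, q = (β − φ) mod 2π = 1.757290 rad → L = 5.85·(2.907975 + 10.750534 + 1.757290) = 5.85·15.415799 = 90.182427 m
RSR: p² = 2 + d² − 2cos(α−β) + 2d(sin β − sin α) = 176.162250; p = √p² = 13.272613; φ = atan2(cos α − cos β, d − sin α + sin β) = -0.053216 rad; t = (α − φ) mod 2π = 3.494144 rad, q = (φ − β) mod 2π = 4.406962 rad → L = 5.85·(3.494144 + 13.272613 + 4.406962) = 5.85·21.173718 = 123.866252 m
LSR: p² = d² − 2 + 2cos(α−β) + 2d(sin α + sin β) = 157.830488; p = √p² = 12.563060; φ = atan2(−cos α − cos β, d + sin α + sin β) − atan2(−2, p) = 0.252744 rad; t = (φ − α) mod 2π = 3.095002 rad, q = (φ − β) mod 2π = 4.712922 rad → L = 5.85·(3.095002 + 12.563060 + 4.712922) = 5.85·20.370984 = 119.170259 m
RSL: p² = d² − 2 + 2cos(α−β) − 2d(sin α + sin β) = 125.528898; p = √p² = 11.203968; φ = atan2(cos α + cos β, d − sin α − sin β) − atan2(2, p) = -0.282731 rad; t = (α − φ) mod 2π = 3.723658 rad, q = (β − φ) mod 2π = 2.105738 rad → L = 5.85·(3.723658 + 11.203968 + 2.105738) = 5.85·17.033364 = 99.645178 m
RLR: c = (6 − d² + 2cos(α−β) + 2d(sin α − sin β))/8 = -21.020281, |c| > 1 → infeasible
LRL: c = (6 − d² + 2cos(α−β) − 2d(sin α − sin β))/8 = -13.446749, |c| > 1 → infeasible
Shortest: LSL with L = 90.182427 m ≈ 90.1824 m

90.1824 m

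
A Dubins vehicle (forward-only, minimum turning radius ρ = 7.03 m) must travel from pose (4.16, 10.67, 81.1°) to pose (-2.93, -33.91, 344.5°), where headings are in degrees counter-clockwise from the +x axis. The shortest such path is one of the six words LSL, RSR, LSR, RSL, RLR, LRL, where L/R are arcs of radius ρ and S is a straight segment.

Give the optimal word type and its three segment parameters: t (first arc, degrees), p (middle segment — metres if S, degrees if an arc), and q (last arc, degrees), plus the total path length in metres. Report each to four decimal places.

LSL: t = 191.4528°, p = 38.9319 m, q = 71.9472°, L = 71.2502 m

Let ψ = atan2(Δy, Δx) = atan2(-44.58, -7.09) = -99.0366° be the start→goal bearing.
Normalize: d = |goal − start| / ρ = 45.140276/7.03 = 6.421092, α = (θ_start − ψ) mod 360° = 180.1366° = 3.143977 rad, β = (θ_goal − ψ) mod 360° = 83.5366° = 1.457989 rad.
Common terms: sin α = -0.002385, cos α = -0.999997, sin β = 0.993644, cos β = 0.112568, cos(α−β) = -0.114937, d² = 41.230421. Work in radians in the unit-radius frame; every candidate has L = ρ·(t + p + q).
LSL: p² = 2 + d² − 2cos(α−β) + 2d(sin α − sin β) = 30.669111; p = √p² = 5.537970; φ = atan2(cos β − cos α, d + sin α − sin β) = 0.202274 rad; t = (φ − α) mod 2π = 3.341482 rad, q = (β − φ) mod 2π = 1.255715 rad → L = 7.03·(3.341482 + 5.537970 + 1.255715) = 7.03·10.135167 = 71.250225 m
RSR: p² = 2 + d² − 2cos(α−β) + 2d(sin β − sin α) = 56.251479; p = √p² = 7.500099; φ = atan2(cos α − cos β, d − sin α + sin β) = -0.148890 rad; t = (α − φ) mod 2π = 3.292867 rad, q = (φ − β) mod 2π = 4.676306 rad → L = 7.03·(3.292867 + 7.500099 + 4.676306) = 7.03·15.469272 = 108.748982 m
LSR: p² = d² − 2 + 2cos(α−β) + 2d(sin α + sin β) = 51.730481; p = √p² = 7.192390; φ = atan2(−cos α − cos β, d + sin α + sin β) − atan2(−2, p) = 0.390376 rad; t = (φ − α) mod 2π = 3.529583 rad, q = (φ − β) mod 2π = 5.215572 rad → L = 7.03·(3.529583 + 7.192390 + 5.215572) = 7.03·15.937546 = 112.040945 m
RSL: p² = d² − 2 + 2cos(α−β) − 2d(sin α + sin β) = 26.270612; p = √p² = 5.125487; φ = atan2(cos α + cos β, d − sin α − sin β) − atan2(2, p) = -0.534039 rad; t = (α − φ) mod 2π = 3.678017 rad, q = (β − φ) mod 2π = 1.992028 rad → L = 7.03·(3.678017 + 5.125487 + 1.992028) = 7.03·10.795531 = 75.892586 m
RLR: c = (6 − d² + 2cos(α−β) + 2d(sin α − sin β))/8 = -6.031435, |c| > 1 → infeasible
LRL: c = (6 − d² + 2cos(α−β) − 2d(sin α − sin β))/8 = -2.833639, |c| > 1 → infeasible
Shortest: LSL with L = 71.250225 m ≈ 71.2502 m
Convert LSL to answer units (arcs ×180/π): t = 3.341482·180/π = 191.4528°, p = ρ·p = 7.03·5.537970 = 38.9319 m, q = 1.255715·180/π = 71.9472°, L = 71.2502 m.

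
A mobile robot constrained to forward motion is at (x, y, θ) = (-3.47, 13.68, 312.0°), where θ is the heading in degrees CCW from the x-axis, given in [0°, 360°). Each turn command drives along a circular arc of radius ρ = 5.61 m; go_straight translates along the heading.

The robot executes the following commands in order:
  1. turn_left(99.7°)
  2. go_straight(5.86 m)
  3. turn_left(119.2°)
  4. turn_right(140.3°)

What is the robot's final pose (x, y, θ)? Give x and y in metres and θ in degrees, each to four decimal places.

(3.2498, 37.9402, 30.6000°)

set_pose: (x, y, θ) = (-3.4700, 13.6800, 312.0000°), ρ = 5.61
turn_left(99.7°): centre at ρ to the left, rotate +99.7° → (5.1016, 13.9569, 411.7000° ≡ 51.7000°)
go_straight(5.86): x += 5.86·cos θ, y += 5.86·sin θ → (8.7335, 18.5557, 51.7000°)
turn_left(119.2°): centre at ρ to the left, rotate +119.2° → (5.2182, 27.5720, 170.9000°)
turn_right(140.3°): centre at ρ to the right, rotate −140.3° → (3.2498, 37.9402, 30.6000°)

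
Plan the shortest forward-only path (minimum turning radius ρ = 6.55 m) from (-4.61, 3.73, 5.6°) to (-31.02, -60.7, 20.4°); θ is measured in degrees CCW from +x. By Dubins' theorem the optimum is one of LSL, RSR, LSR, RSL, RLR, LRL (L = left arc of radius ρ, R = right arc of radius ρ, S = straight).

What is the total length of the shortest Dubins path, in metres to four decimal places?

Let ψ = atan2(Δy, Δx) = atan2(-64.43, -26.41) = -112.2888° be the start→goal bearing.
Normalize: d = |goal − start| / ρ = 69.632701/6.55 = 10.630947, α = (θ_start − ψ) mod 360° = 117.8888° = 2.057548 rad, β = (θ_goal − ψ) mod 360° = 132.6888° = 2.315857 rad.
Common terms: sin α = 0.883857, cos α = -0.467758, sin β = 0.735047, cos β = -0.678016, cos(α−β) = 0.966823, d² = 113.017027. Work in radians in the unit-radius frame; every candidate has L = ρ·(t + p + q).
LSL: p² = 2 + d² − 2cos(α−β) + 2d(sin α − sin β) = 116.247364; p = √p² = 10.781807; φ = atan2(cos β − cos α, d + sin α − sin β) = -0.019502 rad; t = (φ − α) mod 2π = 4.206135 rad, q = (β − φ) mod 2π = 2.335360 rad → L = 6.55·(4.206135 + 10.781807 + 2.335360) = 6.55·17.323301 = 113.467622 m
RSR: p² = 2 + d² − 2cos(α−β) + 2d(sin β − sin α) = 109.919397; p = √p² = 10.484245; φ = atan2(cos α − cos β, d − sin α + sin β) = 0.020056 rad; t = (α − φ) mod 2π = 2.037492 rad, q = (φ − β) mod 2π = 3.987384 rad → L = 6.55·(2.037492 + 10.484245 + 3.987384) = 6.55·16.509122 = 108.134747 m
LSR: p² = d² − 2 + 2cos(α−β) + 2d(sin α + sin β) = 147.371629; p = √p² = 12.139672; φ = atan2(−cos α − cos β, d + sin α + sin β) − atan2(−2, p) = 0.256545 rad; t = (φ − α) mod 2π = 4.482182 rad, q = (φ − β) mod 2π = 4.223873 rad → L = 6.55·(4.482182 + 12.139672 + 4.223873) = 6.55·20.845726 = 136.539508 m
RSL: p² = d² − 2 + 2cos(α−β) − 2d(sin α + sin β) = 78.529719; p = √p² = 8.861700; φ = atan2(cos α + cos β, d − sin α − sin β) − atan2(2, p) = -0.348431 rad; t = (α − φ) mod 2π = 2.405979 rad, q = (β − φ) mod 2π = 2.664288 rad → L = 6.55·(2.405979 + 8.861700 + 2.664288) = 6.55·13.931967 = 91.254384 m
RLR: c = (6 − d² + 2cos(α−β) + 2d(sin α − sin β))/8 = -12.739925, |c| > 1 → infeasible
LRL: c = (6 − d² + 2cos(α−β) − 2d(sin α − sin β))/8 = -13.530920, |c| > 1 → infeasible
Shortest: RSL with L = 91.254384 m ≈ 91.2544 m

91.2544 m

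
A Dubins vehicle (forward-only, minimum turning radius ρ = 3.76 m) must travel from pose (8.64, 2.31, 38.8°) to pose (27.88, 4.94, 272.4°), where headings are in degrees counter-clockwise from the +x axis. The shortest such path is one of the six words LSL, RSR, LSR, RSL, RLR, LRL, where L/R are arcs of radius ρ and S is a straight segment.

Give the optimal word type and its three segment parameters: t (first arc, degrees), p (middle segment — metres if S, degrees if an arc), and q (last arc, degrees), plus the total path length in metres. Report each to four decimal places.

RSR: t = 16.4291°, p = 14.1956 m, q = 109.9709°, L = 22.4906 m

Let ψ = atan2(Δy, Δx) = atan2(2.63, 19.24) = 7.7838° be the start→goal bearing.
Normalize: d = |goal − start| / ρ = 19.418921/3.76 = 5.164607, α = (θ_start − ψ) mod 360° = 31.0162° = 0.541335 rad, β = (θ_goal − ψ) mod 360° = 264.6162° = 4.618424 rad.
Common terms: sin α = 0.515281, cos α = 0.857021, sin β = -0.995589, cos β = -0.093826, cos(α−β) = -0.593419, d² = 26.673162. Work in radians in the unit-radius frame; every candidate has L = ρ·(t + p + q).
LSL: p² = 2 + d² − 2cos(α−β) + 2d(sin α − sin β) = 45.466093; p = √p² = 6.742855; φ = atan2(cos β − cos α, d + sin α − sin β) = -0.141487 rad; t = (φ − α) mod 2π = 5.600363 rad, q = (β − φ) mod 2π = 4.759912 rad → L = 3.76·(5.600363 + 6.742855 + 4.759912) = 3.76·17.103129 = 64.307767 m
RSR: p² = 2 + d² − 2cos(α−β) + 2d(sin β − sin α) = 14.253907; p = √p² = 3.775435; φ = atan2(cos α − cos β, d − sin α + sin β) = 0.254593 rad; t = (α − φ) mod 2π = 0.286743 rad, q = (φ − β) mod 2π = 1.919353 rad → L = 3.76·(0.286743 + 3.775435 + 1.919353) = 3.76·5.981531 = 22.490556 m
LSR: p² = d² − 2 + 2cos(α−β) + 2d(sin α + sin β) = 18.525124; p = √p² = 4.304082; φ = atan2(−cos α − cos β, d + sin α + sin β) − atan2(−2, p) = 0.273483 rad; t = (φ − α) mod 2π = 6.015333 rad, q = (φ − β) mod 2π = 1.938244 rad → L = 3.76·(6.015333 + 4.304082 + 1.938244) = 3.76·12.257660 = 46.088801 m
RSL: p² = d² − 2 + 2cos(α−β) − 2d(sin α + sin β) = 28.447525; p = √p² = 5.333622; φ = atan2(cos α + cos β, d − sin α − sin β) − atan2(2, p) = -0.224367 rad; t = (α − φ) mod 2π = 0.765703 rad, q = (β − φ) mod 2π = 4.842792 rad → L = 3.76·(0.765703 + 5.333622 + 4.842792) = 3.76·10.942117 = 41.142358 m
RLR: c = (6 − d² + 2cos(α−β) + 2d(sin α − sin β))/8 = -0.781738; p = 2π − arccos c = 3.814940 rad; φ = atan2(cos α − cos β, d − sin α + sin β) = 0.254593 rad; t = (α − φ + p/2) mod 2π = 2.194213 rad, q = (α − β − t + p) mod 2π = 3.826824 rad → L = 3.76·(2.194213 + 3.814940 + 3.826824) = 3.76·9.835977 = 36.983273 m
LRL: c = (6 − d² + 2cos(α−β) − 2d(sin α − sin β))/8 = -4.683262, |c| > 1 → infeasible
Shortest: RSR with L = 22.490556 m ≈ 22.4906 m
Convert RSR to answer units (arcs ×180/π): t = 0.286743·180/π = 16.4291°, p = ρ·p = 3.76·3.775435 = 14.1956 m, q = 1.919353·180/π = 109.9709°, L = 22.4906 m.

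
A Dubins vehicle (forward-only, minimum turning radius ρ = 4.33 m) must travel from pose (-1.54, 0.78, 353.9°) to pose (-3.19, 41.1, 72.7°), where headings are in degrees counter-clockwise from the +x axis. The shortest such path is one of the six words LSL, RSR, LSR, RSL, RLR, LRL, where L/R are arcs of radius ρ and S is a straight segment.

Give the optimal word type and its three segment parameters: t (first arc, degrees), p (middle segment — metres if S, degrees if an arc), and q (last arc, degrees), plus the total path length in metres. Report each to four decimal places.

Let ψ = atan2(Δy, Δx) = atan2(40.32, -1.65) = 92.3434° be the start→goal bearing.
Normalize: d = |goal − start| / ρ = 40.353747/4.33 = 9.319572, α = (θ_start − ψ) mod 360° = 261.5566° = 4.565024 rad, β = (θ_goal − ψ) mod 360° = 340.3566° = 5.940344 rad.
Common terms: sin α = -0.989161, cos α = -0.146832, sin β = -0.336165, cos β = 0.941803, cos(α−β) = 0.194234, d² = 86.854423. Work in radians in the unit-radius frame; every candidate has L = ρ·(t + p + q).
LSL: p² = 2 + d² − 2cos(α−β) + 2d(sin α − sin β) = 76.294657; p = √p² = 8.734681; φ = atan2(cos β − cos α, d + sin α − sin β) = 0.124959 rad; t = (φ − α) mod 2π = 1.843120 rad, q = (β − φ) mod 2π = 5.815385 rad → L = 4.33·(1.843120 + 8.734681 + 5.815385) = 4.33·16.393186 = 70.982495 m
RSR: p² = 2 + d² − 2cos(α−β) + 2d(sin β − sin α) = 100.637253; p = √p² = 10.031812; φ = atan2(cos α − cos β, d − sin α + sin β) = -0.108732 rad; t = (α − φ) mod 2π = 4.673757 rad, q = (φ − β) mod 2π = 0.234109 rad → L = 4.33·(4.673757 + 10.031812 + 0.234109) = 4.33·14.939678 = 64.688805 m
LSR: p² = d² − 2 + 2cos(α−β) + 2d(sin α + sin β) = 60.539945; p = √p² = 7.780742; φ = atan2(−cos α − cos β, d + sin α + sin β) − atan2(−2, p) = 0.152481 rad; t = (φ − α) mod 2π = 1.870642 rad, q = (φ − β) mod 2π = 0.495323 rad → L = 4.33·(1.870642 + 7.780742 + 0.495323) = 4.33·10.146707 = 43.935241 m
RSL: p² = d² − 2 + 2cos(α−β) − 2d(sin α + sin β) = 109.945839; p = √p² = 10.485506; φ = atan2(cos α + cos β, d − sin α − sin β) − atan2(2, p) = -0.113933 rad; t = (α − φ) mod 2π = 4.678957 rad, q = (β − φ) mod 2π = 6.054277 rad → L = 4.33·(4.678957 + 10.485506 + 6.054277) = 4.33·21.218740 = 91.877143 m
RLR: c = (6 − d² + 2cos(α−β) + 2d(sin α − sin β))/8 = -11.579657, |c| > 1 → infeasible
LRL: c = (6 − d² + 2cos(α−β) − 2d(sin α − sin β))/8 = -8.536832, |c| > 1 → infeasible
Shortest: LSR with L = 43.935241 m ≈ 43.9352 m
Convert LSR to answer units (arcs ×180/π): t = 1.870642·180/π = 107.1799°, p = ρ·p = 4.33·7.780742 = 33.6906 m, q = 0.495323·180/π = 28.3799°, L = 43.9352 m.

LSR: t = 107.1799°, p = 33.6906 m, q = 28.3799°, L = 43.9352 m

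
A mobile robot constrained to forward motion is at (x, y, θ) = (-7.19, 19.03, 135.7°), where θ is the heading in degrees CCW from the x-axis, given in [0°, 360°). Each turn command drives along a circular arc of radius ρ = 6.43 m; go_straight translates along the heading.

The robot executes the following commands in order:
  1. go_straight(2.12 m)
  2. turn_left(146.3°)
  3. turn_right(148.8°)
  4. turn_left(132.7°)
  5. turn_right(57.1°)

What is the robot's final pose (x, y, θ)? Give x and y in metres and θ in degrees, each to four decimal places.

(-44.8810, -0.2835, 208.8000°)

set_pose: (x, y, θ) = (-7.1900, 19.0300, 135.7000°), ρ = 6.43
go_straight(2.12): x += 2.12·cos θ, y += 2.12·sin θ → (-8.7073, 20.5106, 135.7000°)
turn_left(146.3°): centre at ρ to the left, rotate +146.3° → (-19.4876, 14.5719, 282.0000°)
turn_right(148.8°): centre at ρ to the right, rotate −148.8° → (-30.4643, 8.8334, 133.2000°)
turn_left(132.7°): centre at ρ to the left, rotate +132.7° → (-41.5651, 4.8914, 265.9000°)
turn_right(57.1°): centre at ρ to the right, rotate −57.1° → (-44.8810, -0.2835, 208.8000°)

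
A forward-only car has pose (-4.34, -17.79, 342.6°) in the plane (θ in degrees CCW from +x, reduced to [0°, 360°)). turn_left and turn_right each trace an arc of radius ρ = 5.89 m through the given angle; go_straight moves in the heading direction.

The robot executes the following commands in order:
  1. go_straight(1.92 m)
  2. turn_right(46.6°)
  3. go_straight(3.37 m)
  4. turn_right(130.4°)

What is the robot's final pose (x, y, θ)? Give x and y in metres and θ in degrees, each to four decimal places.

(-4.2567, -32.7185, 165.6000°)

set_pose: (x, y, θ) = (-4.3400, -17.7900, 342.6000°), ρ = 5.89
go_straight(1.92): x += 1.92·cos θ, y += 1.92·sin θ → (-2.5079, -18.3642, 342.6000°)
turn_right(46.6°): centre at ρ to the right, rotate −46.6° → (1.0247, -21.4026, 296.0000°)
go_straight(3.37): x += 3.37·cos θ, y += 3.37·sin θ → (2.5020, -24.4316, 296.0000°)
turn_right(130.4°): centre at ρ to the right, rotate −130.4° → (-4.2567, -32.7185, 165.6000°)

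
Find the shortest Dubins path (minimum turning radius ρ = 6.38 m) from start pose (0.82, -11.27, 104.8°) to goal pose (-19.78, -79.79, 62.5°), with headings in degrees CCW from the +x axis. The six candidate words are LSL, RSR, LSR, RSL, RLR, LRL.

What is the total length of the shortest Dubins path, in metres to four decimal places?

Let ψ = atan2(Δy, Δx) = atan2(-68.52, -20.60) = -106.7330° be the start→goal bearing.
Normalize: d = |goal − start| / ρ = 71.549636/6.38 = 11.214676, α = (θ_start − ψ) mod 360° = 211.5330° = 3.691947 rad, β = (θ_goal − ψ) mod 360° = 169.2330° = 2.953673 rad.
Common terms: sin α = -0.522989, cos α = -0.852339, sin β = 0.186816, cos β = -0.982395, cos(α−β) = 0.739631, d² = 125.768968. Work in radians in the unit-radius frame; every candidate has L = ρ·(t + p + q).
LSL: p² = 2 + d² − 2cos(α−β) + 2d(sin α − sin β) = 110.369237; p = √p² = 10.505676; φ = atan2(cos β − cos α, d + sin α − sin β) = -0.012380 rad; t = (φ − α) mod 2π = 2.578858 rad, q = (β − φ) mod 2π = 2.966053 rad → L = 6.38·(2.578858 + 10.505676 + 2.966053) = 6.38·16.050587 = 102.402748 m
RSR: p² = 2 + d² − 2cos(α−β) + 2d(sin β − sin α) = 142.210176; p = √p² = 11.925191; φ = atan2(cos α − cos β, d − sin α + sin β) = 0.010906 rad; t = (α − φ) mod 2π = 3.681041 rad, q = (φ − β) mod 2π = 3.340419 rad → L = 6.38·(3.681041 + 11.925191 + 3.340419) = 6.38·18.946650 = 120.879629 m
LSR: p² = d² − 2 + 2cos(α−β) + 2d(sin α + sin β) = 117.708070; p = √p² = 10.849335; φ = atan2(−cos α − cos β, d + sin α + sin β) − atan2(−2, p) = 0.349381 rad; t = (φ − α) mod 2π = 2.940619 rad, q = (φ − β) mod 2π = 3.678893 rad → L = 6.38·(2.940619 + 10.849335 + 3.678893) = 6.38·17.468847 = 111.451247 m
RSL: p² = d² − 2 + 2cos(α−β) − 2d(sin α + sin β) = 132.788392; p = √p² = 11.523385; φ = atan2(cos α + cos β, d − sin α − sin β) − atan2(2, p) = -0.329372 rad; t = (α − φ) mod 2π = 4.021319 rad, q = (β − φ) mod 2π = 3.283045 rad → L = 6.38·(4.021319 + 11.523385 + 3.283045) = 6.38·18.827749 = 120.121037 m
RLR: c = (6 − d² + 2cos(α−β) + 2d(sin α − sin β))/8 = -16.776272, |c| > 1 → infeasible
LRL: c = (6 − d² + 2cos(α−β) − 2d(sin α − sin β))/8 = -12.796155, |c| > 1 → infeasible
Shortest: LSL with L = 102.402748 m ≈ 102.4027 m

102.4027 m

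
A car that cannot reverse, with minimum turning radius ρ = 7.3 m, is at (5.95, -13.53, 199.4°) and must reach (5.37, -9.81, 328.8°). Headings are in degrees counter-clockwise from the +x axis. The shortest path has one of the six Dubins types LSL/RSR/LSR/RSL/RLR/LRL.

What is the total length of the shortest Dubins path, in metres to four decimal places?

44.3710 m

Let ψ = atan2(Δy, Δx) = atan2(3.72, -0.58) = 98.8619° be the start→goal bearing.
Normalize: d = |goal − start| / ρ = 3.764944/7.3 = 0.515746, α = (θ_start − ψ) mod 360° = 100.5381° = 1.754721 rad, β = (θ_goal − ψ) mod 360° = 229.9381° = 4.013178 rad.
Common terms: sin α = 0.983133, cos α = -0.182890, sin β = -0.765350, cos β = -0.643614, cos(α−β) = -0.634731, d² = 0.265994. Work in radians in the unit-radius frame; every candidate has L = ρ·(t + p + q).
LSL: p² = 2 + d² − 2cos(α−β) + 2d(sin α − sin β) = 5.339000; p = √p² = 2.310628; φ = atan2(cos β − cos α, d + sin α − sin β) = -0.200739 rad; t = (φ − α) mod 2π = 4.327725 rad, q = (β − φ) mod 2π = 4.213917 rad → L = 7.3·(4.327725 + 2.310628 + 4.213917) = 7.3·10.852269 = 79.221564 m
RSR: p² = 2 + d² − 2cos(α−β) + 2d(sin β − sin α) = 1.731909; p = √p² = 1.316020; φ = atan2(cos α − cos β, d − sin α + sin β) = 2.783926 rad; t = (α − φ) mod 2π = 5.253980 rad, q = (φ − β) mod 2π = 5.053934 rad → L = 7.3·(5.253980 + 1.316020 + 5.053934) = 7.3·11.623935 = 84.854724 m
LSR: p² = d² − 2 + 2cos(α−β) + 2d(sin α + sin β) = -2.778826 < 0 → infeasible
RSL: p² = d² − 2 + 2cos(α−β) − 2d(sin α + sin β) = -3.228109 < 0 → infeasible
RLR: c = (6 − d² + 2cos(α−β) + 2d(sin α − sin β))/8 = 0.783511; p = 2π − arccos c = 5.612686 rad; φ = atan2(cos α − cos β, d − sin α + sin β) = 2.783926 rad; t = (α − φ + p/2) mod 2π = 1.777138 rad, q = (α − β − t + p) mod 2π = 1.577092 rad → L = 7.3·(1.777138 + 5.612686 + 1.577092) = 7.3·8.966915 = 65.458483 m
LRL: c = (6 − d² + 2cos(α−β) − 2d(sin α − sin β))/8 = 0.332625; p = 2π − arccos c = 5.051475 rad; φ = atan2(cos β − cos α, d + sin α − sin β) = -0.200739 rad; t = (φ − α + p/2) mod 2π = 0.570277 rad, q = (β − α − t + p) mod 2π = 0.456469 rad → L = 7.3·(0.570277 + 5.051475 + 0.456469) = 7.3·6.078220 = 44.371007 m
Shortest: LRL with L = 44.371007 m ≈ 44.3710 m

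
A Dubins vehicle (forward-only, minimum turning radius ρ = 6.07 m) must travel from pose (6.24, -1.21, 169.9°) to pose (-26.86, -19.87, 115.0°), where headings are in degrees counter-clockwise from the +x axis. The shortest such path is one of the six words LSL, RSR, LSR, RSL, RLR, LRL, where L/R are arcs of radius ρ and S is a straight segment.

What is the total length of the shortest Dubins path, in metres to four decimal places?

43.4140 m

Let ψ = atan2(Δy, Δx) = atan2(-18.66, -33.10) = -150.5880° be the start→goal bearing.
Normalize: d = |goal − start| / ρ = 37.997442/6.07 = 6.259875, α = (θ_start − ψ) mod 360° = 320.4880° = 5.593571 rad, β = (θ_goal − ψ) mod 360° = 265.5880° = 4.635386 rad.
Common terms: sin α = -0.636239, cos α = 0.771492, sin β = -0.997037, cos β = -0.076927, cos(α−β) = 0.575005, d² = 39.186037. Work in radians in the unit-radius frame; every candidate has L = ρ·(t + p + q).
LSL: p² = 2 + d² − 2cos(α−β) + 2d(sin α − sin β) = 44.553119; p = √p² = 6.674812; φ = atan2(cos β − cos α, d + sin α − sin β) = -0.127452 rad; t = (φ − α) mod 2π = 0.562162 rad, q = (β − φ) mod 2π = 4.762838 rad → L = 6.07·(0.562162 + 6.674812 + 4.762838) = 6.07·11.999812 = 72.838858 m
RSR: p² = 2 + d² − 2cos(α−β) + 2d(sin β − sin α) = 35.518933; p = √p² = 5.959776; φ = atan2(cos α − cos β, d − sin α + sin β) = 0.142843 rad; t = (α − φ) mod 2π = 5.450729 rad, q = (φ − β) mod 2π = 1.790642 rad → L = 6.07·(5.450729 + 5.959776 + 1.790642) = 6.07·13.201147 = 80.130964 m
LSR: p² = d² − 2 + 2cos(α−β) + 2d(sin α + sin β) = 17.887839; p = √p² = 4.229402; φ = atan2(−cos α − cos β, d + sin α + sin β) − atan2(−2, p) = 0.292706 rad; t = (φ − α) mod 2π = 0.982320 rad, q = (φ − β) mod 2π = 1.940506 rad → L = 6.07·(0.982320 + 4.229402 + 1.940506) = 6.07·7.152227 = 43.414018 m
RSL: p² = d² − 2 + 2cos(α−β) − 2d(sin α + sin β) = 58.784256; p = √p² = 7.667089; φ = atan2(cos α + cos β, d − sin α − sin β) − atan2(2, p) = -0.167399 rad; t = (α − φ) mod 2π = 5.760971 rad, q = (β − φ) mod 2π = 4.802785 rad → L = 6.07·(5.760971 + 7.667089 + 4.802785) = 6.07·18.230845 = 110.661226 m
RLR: c = (6 − d² + 2cos(α−β) + 2d(sin α − sin β))/8 = -3.439867, |c| > 1 → infeasible
LRL: c = (6 − d² + 2cos(α−β) − 2d(sin α − sin β))/8 = -4.569140, |c| > 1 → infeasible
Shortest: LSR with L = 43.414018 m ≈ 43.4140 m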